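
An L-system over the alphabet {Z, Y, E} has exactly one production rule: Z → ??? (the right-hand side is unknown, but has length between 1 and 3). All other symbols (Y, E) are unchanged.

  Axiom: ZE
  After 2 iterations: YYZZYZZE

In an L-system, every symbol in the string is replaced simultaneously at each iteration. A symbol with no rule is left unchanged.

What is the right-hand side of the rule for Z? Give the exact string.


Answer: YZZ

Derivation:
Trying Z → YZZ:
  Step 0: ZE
  Step 1: YZZE
  Step 2: YYZZYZZE
Matches the given result.


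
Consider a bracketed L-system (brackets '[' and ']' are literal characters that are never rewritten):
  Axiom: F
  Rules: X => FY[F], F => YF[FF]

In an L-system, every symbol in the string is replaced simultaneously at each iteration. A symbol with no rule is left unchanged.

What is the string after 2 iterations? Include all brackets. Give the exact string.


Step 0: F
Step 1: YF[FF]
Step 2: YYF[FF][YF[FF]YF[FF]]

Answer: YYF[FF][YF[FF]YF[FF]]


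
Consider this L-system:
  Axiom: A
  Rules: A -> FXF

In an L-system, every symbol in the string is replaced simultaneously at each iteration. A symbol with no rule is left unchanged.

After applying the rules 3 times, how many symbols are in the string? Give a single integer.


Step 0: length = 1
Step 1: length = 3
Step 2: length = 3
Step 3: length = 3

Answer: 3


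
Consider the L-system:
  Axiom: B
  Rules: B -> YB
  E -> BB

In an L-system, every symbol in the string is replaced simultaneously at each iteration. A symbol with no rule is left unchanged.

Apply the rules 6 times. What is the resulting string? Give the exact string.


Step 0: B
Step 1: YB
Step 2: YYB
Step 3: YYYB
Step 4: YYYYB
Step 5: YYYYYB
Step 6: YYYYYYB

Answer: YYYYYYB


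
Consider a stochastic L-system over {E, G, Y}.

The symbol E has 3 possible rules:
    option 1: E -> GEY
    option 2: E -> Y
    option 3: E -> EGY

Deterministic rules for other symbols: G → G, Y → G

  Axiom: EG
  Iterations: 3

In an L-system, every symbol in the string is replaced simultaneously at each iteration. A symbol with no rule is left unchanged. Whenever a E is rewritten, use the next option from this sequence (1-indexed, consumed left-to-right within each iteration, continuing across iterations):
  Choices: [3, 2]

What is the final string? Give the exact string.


Step 0: EG
Step 1: EGYG  (used choices [3])
Step 2: YGGG  (used choices [2])
Step 3: GGGG  (used choices [])

Answer: GGGG


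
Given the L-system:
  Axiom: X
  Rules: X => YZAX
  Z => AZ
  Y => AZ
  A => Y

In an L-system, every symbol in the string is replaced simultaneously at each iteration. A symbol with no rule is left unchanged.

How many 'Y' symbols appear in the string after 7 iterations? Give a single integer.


Step 0: X  (0 'Y')
Step 1: YZAX  (1 'Y')
Step 2: AZAZYYZAX  (2 'Y')
Step 3: YAZYAZAZAZAZYYZAX  (4 'Y')
Step 4: AZYAZAZYAZYAZYAZYAZAZAZAZYYZAX  (7 'Y')
Step 5: YAZAZYAZYAZAZYAZAZYAZAZYAZAZYAZYAZYAZYAZAZAZAZYYZAX  (12 'Y')
Step 6: AZYAZYAZAZYAZAZYAZYAZAZYAZYAZAZYAZYAZAZYAZYAZAZYAZAZYAZAZYAZAZYAZYAZYAZYAZAZAZAZYYZAX  (20 'Y')
Step 7: YAZAZYAZAZYAZYAZAZYAZYAZAZYAZAZYAZYAZAZYAZAZYAZYAZAZYAZAZYAZYAZAZYAZAZYAZYAZAZYAZYAZAZYAZYAZAZYAZYAZAZYAZAZYAZAZYAZAZYAZYAZYAZYAZAZAZAZYYZAX  (33 'Y')

Answer: 33


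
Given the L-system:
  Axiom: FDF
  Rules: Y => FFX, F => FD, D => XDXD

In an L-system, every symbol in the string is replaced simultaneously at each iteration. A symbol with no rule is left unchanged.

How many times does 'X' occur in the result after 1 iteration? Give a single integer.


Answer: 2

Derivation:
Step 0: FDF  (0 'X')
Step 1: FDXDXDFD  (2 'X')


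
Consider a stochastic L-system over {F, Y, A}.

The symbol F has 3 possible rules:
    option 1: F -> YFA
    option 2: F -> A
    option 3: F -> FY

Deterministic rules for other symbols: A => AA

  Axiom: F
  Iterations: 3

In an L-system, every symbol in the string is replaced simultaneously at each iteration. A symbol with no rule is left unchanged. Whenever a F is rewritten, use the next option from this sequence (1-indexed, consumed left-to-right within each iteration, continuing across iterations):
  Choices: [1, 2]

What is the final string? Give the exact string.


Answer: YAAAAAA

Derivation:
Step 0: F
Step 1: YFA  (used choices [1])
Step 2: YAAA  (used choices [2])
Step 3: YAAAAAA  (used choices [])


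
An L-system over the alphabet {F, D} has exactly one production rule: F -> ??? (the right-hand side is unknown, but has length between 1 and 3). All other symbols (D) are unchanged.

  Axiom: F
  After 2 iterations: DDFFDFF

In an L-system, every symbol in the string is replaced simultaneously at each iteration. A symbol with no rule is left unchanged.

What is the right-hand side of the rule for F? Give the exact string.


Answer: DFF

Derivation:
Trying F -> DFF:
  Step 0: F
  Step 1: DFF
  Step 2: DDFFDFF
Matches the given result.


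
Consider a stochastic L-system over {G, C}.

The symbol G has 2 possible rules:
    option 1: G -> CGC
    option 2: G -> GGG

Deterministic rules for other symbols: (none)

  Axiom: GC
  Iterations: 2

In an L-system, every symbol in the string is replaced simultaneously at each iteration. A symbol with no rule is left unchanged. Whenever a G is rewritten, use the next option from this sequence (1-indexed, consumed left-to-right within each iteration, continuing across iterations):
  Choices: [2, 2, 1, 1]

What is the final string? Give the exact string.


Answer: GGGCGCCGCC

Derivation:
Step 0: GC
Step 1: GGGC  (used choices [2])
Step 2: GGGCGCCGCC  (used choices [2, 1, 1])


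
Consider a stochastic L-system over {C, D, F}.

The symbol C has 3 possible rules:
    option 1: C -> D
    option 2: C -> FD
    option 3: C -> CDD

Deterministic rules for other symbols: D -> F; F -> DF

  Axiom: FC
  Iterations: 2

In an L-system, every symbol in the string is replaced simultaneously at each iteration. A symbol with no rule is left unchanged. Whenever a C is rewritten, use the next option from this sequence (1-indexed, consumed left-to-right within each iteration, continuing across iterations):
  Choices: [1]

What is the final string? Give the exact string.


Answer: FDFF

Derivation:
Step 0: FC
Step 1: DFD  (used choices [1])
Step 2: FDFF  (used choices [])


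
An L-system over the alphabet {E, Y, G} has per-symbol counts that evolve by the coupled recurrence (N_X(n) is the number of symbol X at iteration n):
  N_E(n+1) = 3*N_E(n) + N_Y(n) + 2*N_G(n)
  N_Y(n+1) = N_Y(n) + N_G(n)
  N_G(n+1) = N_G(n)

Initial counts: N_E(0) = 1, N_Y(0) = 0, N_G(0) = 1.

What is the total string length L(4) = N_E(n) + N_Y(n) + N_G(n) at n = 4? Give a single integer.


Step 0: N_E=1, N_Y=0, N_G=1, L=2
Step 1: N_E=5, N_Y=1, N_G=1, L=7
Step 2: N_E=18, N_Y=2, N_G=1, L=21
Step 3: N_E=58, N_Y=3, N_G=1, L=62
Step 4: N_E=179, N_Y=4, N_G=1, L=184

Answer: 184


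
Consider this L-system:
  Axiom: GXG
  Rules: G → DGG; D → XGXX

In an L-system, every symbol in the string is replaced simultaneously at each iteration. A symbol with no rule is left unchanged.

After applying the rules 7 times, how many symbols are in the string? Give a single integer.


Step 0: length = 3
Step 1: length = 7
Step 2: length = 21
Step 3: length = 53
Step 4: length = 131
Step 5: length = 319
Step 6: length = 773
Step 7: length = 1869

Answer: 1869


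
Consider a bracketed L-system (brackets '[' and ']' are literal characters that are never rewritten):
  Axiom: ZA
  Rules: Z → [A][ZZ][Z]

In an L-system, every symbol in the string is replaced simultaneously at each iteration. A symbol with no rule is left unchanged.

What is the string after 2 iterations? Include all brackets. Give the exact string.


Step 0: ZA
Step 1: [A][ZZ][Z]A
Step 2: [A][[A][ZZ][Z][A][ZZ][Z]][[A][ZZ][Z]]A

Answer: [A][[A][ZZ][Z][A][ZZ][Z]][[A][ZZ][Z]]A


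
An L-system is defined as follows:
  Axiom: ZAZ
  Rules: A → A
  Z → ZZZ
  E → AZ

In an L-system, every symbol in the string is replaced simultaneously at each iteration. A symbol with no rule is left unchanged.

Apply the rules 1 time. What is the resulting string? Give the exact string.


Step 0: ZAZ
Step 1: ZZZAZZZ

Answer: ZZZAZZZ


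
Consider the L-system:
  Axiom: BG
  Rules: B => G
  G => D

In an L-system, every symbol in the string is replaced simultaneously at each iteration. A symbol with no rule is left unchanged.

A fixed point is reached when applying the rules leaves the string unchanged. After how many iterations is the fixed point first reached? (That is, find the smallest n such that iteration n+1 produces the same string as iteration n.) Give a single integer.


Step 0: BG
Step 1: GD
Step 2: DD
Step 3: DD  (unchanged — fixed point at step 2)

Answer: 2


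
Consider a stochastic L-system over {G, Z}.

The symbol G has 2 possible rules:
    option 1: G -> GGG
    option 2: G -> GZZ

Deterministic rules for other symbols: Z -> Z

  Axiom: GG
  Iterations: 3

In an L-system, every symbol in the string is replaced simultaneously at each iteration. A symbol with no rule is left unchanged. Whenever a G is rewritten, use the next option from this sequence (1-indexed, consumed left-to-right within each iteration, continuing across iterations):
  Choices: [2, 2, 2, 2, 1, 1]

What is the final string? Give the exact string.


Answer: GGGZZZZGGGZZZZ

Derivation:
Step 0: GG
Step 1: GZZGZZ  (used choices [2, 2])
Step 2: GZZZZGZZZZ  (used choices [2, 2])
Step 3: GGGZZZZGGGZZZZ  (used choices [1, 1])


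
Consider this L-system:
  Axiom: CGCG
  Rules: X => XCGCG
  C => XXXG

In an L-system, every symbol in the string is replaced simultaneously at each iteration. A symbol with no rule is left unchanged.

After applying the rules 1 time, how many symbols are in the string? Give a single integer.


Step 0: length = 4
Step 1: length = 10

Answer: 10


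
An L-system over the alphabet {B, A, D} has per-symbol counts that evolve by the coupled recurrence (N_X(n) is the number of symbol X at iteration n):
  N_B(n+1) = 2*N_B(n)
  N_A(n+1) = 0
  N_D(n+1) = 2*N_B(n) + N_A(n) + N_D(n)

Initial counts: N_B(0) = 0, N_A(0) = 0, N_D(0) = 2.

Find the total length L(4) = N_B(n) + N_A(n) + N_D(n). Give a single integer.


Answer: 2

Derivation:
Step 0: N_B=0, N_A=0, N_D=2, L=2
Step 1: N_B=0, N_A=0, N_D=2, L=2
Step 2: N_B=0, N_A=0, N_D=2, L=2
Step 3: N_B=0, N_A=0, N_D=2, L=2
Step 4: N_B=0, N_A=0, N_D=2, L=2


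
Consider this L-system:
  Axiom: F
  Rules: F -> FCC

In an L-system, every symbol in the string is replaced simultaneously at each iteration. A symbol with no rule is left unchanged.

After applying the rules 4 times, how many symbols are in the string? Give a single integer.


Step 0: length = 1
Step 1: length = 3
Step 2: length = 5
Step 3: length = 7
Step 4: length = 9

Answer: 9


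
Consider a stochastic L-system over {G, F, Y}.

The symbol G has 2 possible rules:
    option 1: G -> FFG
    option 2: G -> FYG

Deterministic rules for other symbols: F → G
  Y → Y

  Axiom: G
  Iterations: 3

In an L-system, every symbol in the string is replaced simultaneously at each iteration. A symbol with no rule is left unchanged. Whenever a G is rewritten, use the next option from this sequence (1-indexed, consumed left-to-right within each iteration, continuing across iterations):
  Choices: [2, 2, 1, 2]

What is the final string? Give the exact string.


Step 0: G
Step 1: FYG  (used choices [2])
Step 2: GYFYG  (used choices [2])
Step 3: FFGYGYFYG  (used choices [1, 2])

Answer: FFGYGYFYG


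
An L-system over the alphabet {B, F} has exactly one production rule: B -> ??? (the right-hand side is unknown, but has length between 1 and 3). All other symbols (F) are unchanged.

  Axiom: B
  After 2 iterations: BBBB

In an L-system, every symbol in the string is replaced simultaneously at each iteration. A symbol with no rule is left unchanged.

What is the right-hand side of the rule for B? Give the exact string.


Trying B -> BB:
  Step 0: B
  Step 1: BB
  Step 2: BBBB
Matches the given result.

Answer: BB


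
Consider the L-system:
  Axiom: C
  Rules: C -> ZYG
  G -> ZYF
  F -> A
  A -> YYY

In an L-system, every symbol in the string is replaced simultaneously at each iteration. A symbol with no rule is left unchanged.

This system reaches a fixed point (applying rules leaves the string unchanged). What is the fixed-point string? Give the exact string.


Answer: ZYZYYYY

Derivation:
Step 0: C
Step 1: ZYG
Step 2: ZYZYF
Step 3: ZYZYA
Step 4: ZYZYYYY
Step 5: ZYZYYYY  (unchanged — fixed point at step 4)


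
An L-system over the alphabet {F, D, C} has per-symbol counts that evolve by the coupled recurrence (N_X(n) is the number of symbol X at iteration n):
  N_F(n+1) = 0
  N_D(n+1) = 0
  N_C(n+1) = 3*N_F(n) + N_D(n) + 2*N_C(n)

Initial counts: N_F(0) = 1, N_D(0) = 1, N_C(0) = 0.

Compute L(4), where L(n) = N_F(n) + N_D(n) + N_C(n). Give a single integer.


Step 0: N_F=1, N_D=1, N_C=0, L=2
Step 1: N_F=0, N_D=0, N_C=4, L=4
Step 2: N_F=0, N_D=0, N_C=8, L=8
Step 3: N_F=0, N_D=0, N_C=16, L=16
Step 4: N_F=0, N_D=0, N_C=32, L=32

Answer: 32


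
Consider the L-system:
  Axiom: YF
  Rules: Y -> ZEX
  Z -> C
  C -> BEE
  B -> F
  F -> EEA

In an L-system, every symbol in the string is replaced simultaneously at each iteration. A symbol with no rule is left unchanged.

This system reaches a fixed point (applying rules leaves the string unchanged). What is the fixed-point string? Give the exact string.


Step 0: YF
Step 1: ZEXEEA
Step 2: CEXEEA
Step 3: BEEEXEEA
Step 4: FEEEXEEA
Step 5: EEAEEEXEEA
Step 6: EEAEEEXEEA  (unchanged — fixed point at step 5)

Answer: EEAEEEXEEA


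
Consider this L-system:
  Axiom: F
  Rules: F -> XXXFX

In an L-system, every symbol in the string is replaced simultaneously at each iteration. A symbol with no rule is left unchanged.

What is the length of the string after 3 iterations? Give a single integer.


Step 0: length = 1
Step 1: length = 5
Step 2: length = 9
Step 3: length = 13

Answer: 13


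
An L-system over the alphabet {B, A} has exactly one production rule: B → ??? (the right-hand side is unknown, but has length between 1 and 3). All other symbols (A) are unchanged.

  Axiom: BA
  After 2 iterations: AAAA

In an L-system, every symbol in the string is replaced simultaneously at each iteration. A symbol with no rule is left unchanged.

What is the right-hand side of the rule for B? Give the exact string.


Answer: AAA

Derivation:
Trying B → AAA:
  Step 0: BA
  Step 1: AAAA
  Step 2: AAAA
Matches the given result.


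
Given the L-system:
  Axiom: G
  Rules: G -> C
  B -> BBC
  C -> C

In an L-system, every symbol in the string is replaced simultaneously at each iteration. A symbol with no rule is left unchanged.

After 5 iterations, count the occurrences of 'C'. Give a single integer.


Answer: 1

Derivation:
Step 0: G  (0 'C')
Step 1: C  (1 'C')
Step 2: C  (1 'C')
Step 3: C  (1 'C')
Step 4: C  (1 'C')
Step 5: C  (1 'C')


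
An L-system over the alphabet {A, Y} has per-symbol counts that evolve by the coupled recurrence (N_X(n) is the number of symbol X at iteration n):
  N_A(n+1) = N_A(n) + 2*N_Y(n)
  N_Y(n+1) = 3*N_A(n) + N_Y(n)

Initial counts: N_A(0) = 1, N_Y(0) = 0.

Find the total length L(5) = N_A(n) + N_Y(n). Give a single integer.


Step 0: N_A=1, N_Y=0, L=1
Step 1: N_A=1, N_Y=3, L=4
Step 2: N_A=7, N_Y=6, L=13
Step 3: N_A=19, N_Y=27, L=46
Step 4: N_A=73, N_Y=84, L=157
Step 5: N_A=241, N_Y=303, L=544

Answer: 544


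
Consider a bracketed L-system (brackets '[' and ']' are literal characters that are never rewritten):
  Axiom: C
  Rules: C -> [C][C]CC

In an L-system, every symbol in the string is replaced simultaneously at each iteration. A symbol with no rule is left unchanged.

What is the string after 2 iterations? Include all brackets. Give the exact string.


Step 0: C
Step 1: [C][C]CC
Step 2: [[C][C]CC][[C][C]CC][C][C]CC[C][C]CC

Answer: [[C][C]CC][[C][C]CC][C][C]CC[C][C]CC


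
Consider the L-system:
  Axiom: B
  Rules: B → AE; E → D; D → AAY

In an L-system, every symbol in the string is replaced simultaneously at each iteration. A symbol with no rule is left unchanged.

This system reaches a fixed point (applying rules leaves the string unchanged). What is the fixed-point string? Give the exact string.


Answer: AAAY

Derivation:
Step 0: B
Step 1: AE
Step 2: AD
Step 3: AAAY
Step 4: AAAY  (unchanged — fixed point at step 3)


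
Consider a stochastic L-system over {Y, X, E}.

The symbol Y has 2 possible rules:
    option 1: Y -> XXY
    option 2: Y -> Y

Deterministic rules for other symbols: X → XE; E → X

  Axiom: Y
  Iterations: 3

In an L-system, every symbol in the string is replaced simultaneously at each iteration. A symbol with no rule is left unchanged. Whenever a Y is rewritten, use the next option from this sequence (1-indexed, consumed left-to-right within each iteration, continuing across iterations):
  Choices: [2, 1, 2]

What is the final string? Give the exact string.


Answer: XEXEY

Derivation:
Step 0: Y
Step 1: Y  (used choices [2])
Step 2: XXY  (used choices [1])
Step 3: XEXEY  (used choices [2])


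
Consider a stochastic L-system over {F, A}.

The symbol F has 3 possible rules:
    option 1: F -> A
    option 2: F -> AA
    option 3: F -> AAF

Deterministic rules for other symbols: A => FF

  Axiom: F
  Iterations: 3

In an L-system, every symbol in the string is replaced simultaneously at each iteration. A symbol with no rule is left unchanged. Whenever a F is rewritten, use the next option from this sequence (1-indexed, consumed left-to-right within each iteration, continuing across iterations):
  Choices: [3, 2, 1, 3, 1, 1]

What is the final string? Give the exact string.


Answer: AAAFAAFFFF

Derivation:
Step 0: F
Step 1: AAF  (used choices [3])
Step 2: FFFFAA  (used choices [2])
Step 3: AAAFAAFFFF  (used choices [1, 3, 1, 1])


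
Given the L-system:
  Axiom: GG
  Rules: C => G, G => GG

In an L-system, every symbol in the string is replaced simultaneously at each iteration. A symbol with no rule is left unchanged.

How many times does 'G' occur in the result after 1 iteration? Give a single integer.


Step 0: GG  (2 'G')
Step 1: GGGG  (4 'G')

Answer: 4


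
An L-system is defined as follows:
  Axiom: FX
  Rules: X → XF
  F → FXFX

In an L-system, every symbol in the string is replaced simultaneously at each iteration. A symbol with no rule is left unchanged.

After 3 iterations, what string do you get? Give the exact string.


Answer: FXFXXFFXFXXFXFFXFXFXFXXFFXFXXFXFFXFXXFFXFXFXFXXFFXFXXF

Derivation:
Step 0: FX
Step 1: FXFXXF
Step 2: FXFXXFFXFXXFXFFXFX
Step 3: FXFXXFFXFXXFXFFXFXFXFXXFFXFXXFXFFXFXXFFXFXFXFXXFFXFXXF


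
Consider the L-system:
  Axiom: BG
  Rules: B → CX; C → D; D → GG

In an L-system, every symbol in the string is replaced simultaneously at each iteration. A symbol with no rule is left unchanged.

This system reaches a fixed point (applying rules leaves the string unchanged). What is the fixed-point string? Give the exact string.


Step 0: BG
Step 1: CXG
Step 2: DXG
Step 3: GGXG
Step 4: GGXG  (unchanged — fixed point at step 3)

Answer: GGXG


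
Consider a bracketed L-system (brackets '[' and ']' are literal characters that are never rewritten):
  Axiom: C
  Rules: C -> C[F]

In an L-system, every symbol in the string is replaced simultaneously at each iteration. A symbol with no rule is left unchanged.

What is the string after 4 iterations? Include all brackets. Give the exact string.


Step 0: C
Step 1: C[F]
Step 2: C[F][F]
Step 3: C[F][F][F]
Step 4: C[F][F][F][F]

Answer: C[F][F][F][F]


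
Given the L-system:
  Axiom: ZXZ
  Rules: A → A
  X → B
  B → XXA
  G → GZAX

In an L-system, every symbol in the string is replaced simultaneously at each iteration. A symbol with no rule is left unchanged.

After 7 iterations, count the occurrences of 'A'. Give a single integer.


Answer: 7

Derivation:
Step 0: ZXZ  (0 'A')
Step 1: ZBZ  (0 'A')
Step 2: ZXXAZ  (1 'A')
Step 3: ZBBAZ  (1 'A')
Step 4: ZXXAXXAAZ  (3 'A')
Step 5: ZBBABBAAZ  (3 'A')
Step 6: ZXXAXXAAXXAXXAAAZ  (7 'A')
Step 7: ZBBABBAABBABBAAAZ  (7 'A')


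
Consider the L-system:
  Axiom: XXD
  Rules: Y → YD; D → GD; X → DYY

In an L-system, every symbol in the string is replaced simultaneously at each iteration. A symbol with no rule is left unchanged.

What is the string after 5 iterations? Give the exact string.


Answer: GGGGDYDGDGGDGGGDYDGDGGDGGGDGGGGDYDGDGGDGGGDYDGDGGDGGGDGGGGGD

Derivation:
Step 0: XXD
Step 1: DYYDYYGD
Step 2: GDYDYDGDYDYDGGD
Step 3: GGDYDGDYDGDGGDYDGDYDGDGGGD
Step 4: GGGDYDGDGGDYDGDGGDGGGDYDGDGGDYDGDGGDGGGGD
Step 5: GGGGDYDGDGGDGGGDYDGDGGDGGGDGGGGDYDGDGGDGGGDYDGDGGDGGGDGGGGGD


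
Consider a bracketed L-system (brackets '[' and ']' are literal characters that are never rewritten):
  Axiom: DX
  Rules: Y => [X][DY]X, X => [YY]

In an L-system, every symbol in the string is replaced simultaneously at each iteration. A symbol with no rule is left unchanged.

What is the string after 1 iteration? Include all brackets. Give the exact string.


Step 0: DX
Step 1: D[YY]

Answer: D[YY]


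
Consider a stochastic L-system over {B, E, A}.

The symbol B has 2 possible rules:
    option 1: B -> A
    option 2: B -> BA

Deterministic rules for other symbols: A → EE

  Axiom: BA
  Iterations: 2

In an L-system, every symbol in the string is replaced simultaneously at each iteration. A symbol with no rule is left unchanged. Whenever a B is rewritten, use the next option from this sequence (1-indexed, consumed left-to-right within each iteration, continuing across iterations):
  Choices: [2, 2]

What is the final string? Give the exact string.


Answer: BAEEEE

Derivation:
Step 0: BA
Step 1: BAEE  (used choices [2])
Step 2: BAEEEE  (used choices [2])


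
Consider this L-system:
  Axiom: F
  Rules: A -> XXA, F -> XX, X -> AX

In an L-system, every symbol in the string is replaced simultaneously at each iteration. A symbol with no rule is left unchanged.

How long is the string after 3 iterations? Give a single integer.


Step 0: length = 1
Step 1: length = 2
Step 2: length = 4
Step 3: length = 10

Answer: 10


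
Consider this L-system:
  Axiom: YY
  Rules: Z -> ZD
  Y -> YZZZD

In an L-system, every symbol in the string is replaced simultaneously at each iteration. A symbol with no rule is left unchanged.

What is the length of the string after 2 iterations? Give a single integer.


Answer: 24

Derivation:
Step 0: length = 2
Step 1: length = 10
Step 2: length = 24


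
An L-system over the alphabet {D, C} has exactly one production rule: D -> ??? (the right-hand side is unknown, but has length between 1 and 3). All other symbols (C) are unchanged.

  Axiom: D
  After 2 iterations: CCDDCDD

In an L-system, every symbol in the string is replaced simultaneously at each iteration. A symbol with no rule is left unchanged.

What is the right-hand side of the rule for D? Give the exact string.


Answer: CDD

Derivation:
Trying D -> CDD:
  Step 0: D
  Step 1: CDD
  Step 2: CCDDCDD
Matches the given result.


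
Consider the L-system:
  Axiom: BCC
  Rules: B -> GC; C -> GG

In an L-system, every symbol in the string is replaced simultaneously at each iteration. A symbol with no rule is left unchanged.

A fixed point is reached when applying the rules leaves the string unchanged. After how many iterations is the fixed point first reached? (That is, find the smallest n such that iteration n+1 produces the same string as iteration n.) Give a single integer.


Step 0: BCC
Step 1: GCGGGG
Step 2: GGGGGGG
Step 3: GGGGGGG  (unchanged — fixed point at step 2)

Answer: 2


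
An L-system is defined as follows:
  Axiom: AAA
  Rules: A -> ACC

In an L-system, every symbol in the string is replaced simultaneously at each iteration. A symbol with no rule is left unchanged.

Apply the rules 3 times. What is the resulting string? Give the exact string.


Step 0: AAA
Step 1: ACCACCACC
Step 2: ACCCCACCCCACCCC
Step 3: ACCCCCCACCCCCCACCCCCC

Answer: ACCCCCCACCCCCCACCCCCC


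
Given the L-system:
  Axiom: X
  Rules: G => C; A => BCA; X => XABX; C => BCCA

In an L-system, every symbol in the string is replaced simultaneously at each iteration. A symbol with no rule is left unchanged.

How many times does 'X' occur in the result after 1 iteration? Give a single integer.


Answer: 2

Derivation:
Step 0: X  (1 'X')
Step 1: XABX  (2 'X')


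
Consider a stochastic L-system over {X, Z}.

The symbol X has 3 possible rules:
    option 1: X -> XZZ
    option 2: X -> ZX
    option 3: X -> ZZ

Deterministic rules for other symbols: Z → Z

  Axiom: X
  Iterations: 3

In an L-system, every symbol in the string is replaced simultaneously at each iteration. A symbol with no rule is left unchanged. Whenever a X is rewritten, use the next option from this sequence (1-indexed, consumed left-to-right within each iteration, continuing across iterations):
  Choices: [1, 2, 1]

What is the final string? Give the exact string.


Answer: ZXZZZZ

Derivation:
Step 0: X
Step 1: XZZ  (used choices [1])
Step 2: ZXZZ  (used choices [2])
Step 3: ZXZZZZ  (used choices [1])


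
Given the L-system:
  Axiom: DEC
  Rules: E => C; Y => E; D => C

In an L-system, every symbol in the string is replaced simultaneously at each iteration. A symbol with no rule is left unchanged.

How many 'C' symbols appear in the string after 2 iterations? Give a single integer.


Answer: 3

Derivation:
Step 0: DEC  (1 'C')
Step 1: CCC  (3 'C')
Step 2: CCC  (3 'C')


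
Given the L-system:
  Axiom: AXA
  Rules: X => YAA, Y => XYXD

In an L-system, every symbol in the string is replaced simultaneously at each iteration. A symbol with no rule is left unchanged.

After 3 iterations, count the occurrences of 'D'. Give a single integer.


Step 0: AXA  (0 'D')
Step 1: AYAAA  (0 'D')
Step 2: AXYXDAAA  (1 'D')
Step 3: AYAAXYXDYAADAAA  (2 'D')

Answer: 2


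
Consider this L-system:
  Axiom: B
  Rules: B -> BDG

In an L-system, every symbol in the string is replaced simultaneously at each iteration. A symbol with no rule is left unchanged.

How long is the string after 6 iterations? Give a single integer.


Answer: 13

Derivation:
Step 0: length = 1
Step 1: length = 3
Step 2: length = 5
Step 3: length = 7
Step 4: length = 9
Step 5: length = 11
Step 6: length = 13


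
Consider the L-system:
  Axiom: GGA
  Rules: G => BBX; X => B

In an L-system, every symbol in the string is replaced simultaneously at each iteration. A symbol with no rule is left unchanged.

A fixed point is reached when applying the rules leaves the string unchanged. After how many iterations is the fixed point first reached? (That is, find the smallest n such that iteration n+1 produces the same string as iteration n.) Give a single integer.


Step 0: GGA
Step 1: BBXBBXA
Step 2: BBBBBBA
Step 3: BBBBBBA  (unchanged — fixed point at step 2)

Answer: 2


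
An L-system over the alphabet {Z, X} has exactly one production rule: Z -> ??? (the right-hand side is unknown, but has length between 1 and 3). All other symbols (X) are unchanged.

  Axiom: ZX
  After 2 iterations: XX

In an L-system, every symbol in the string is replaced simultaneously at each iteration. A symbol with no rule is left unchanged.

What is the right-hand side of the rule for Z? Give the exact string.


Trying Z -> X:
  Step 0: ZX
  Step 1: XX
  Step 2: XX
Matches the given result.

Answer: X


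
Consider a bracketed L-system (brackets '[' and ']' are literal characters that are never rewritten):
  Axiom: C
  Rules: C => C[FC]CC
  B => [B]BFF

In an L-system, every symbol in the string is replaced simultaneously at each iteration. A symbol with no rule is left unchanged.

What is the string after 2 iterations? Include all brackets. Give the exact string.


Answer: C[FC]CC[FC[FC]CC]C[FC]CCC[FC]CC

Derivation:
Step 0: C
Step 1: C[FC]CC
Step 2: C[FC]CC[FC[FC]CC]C[FC]CCC[FC]CC


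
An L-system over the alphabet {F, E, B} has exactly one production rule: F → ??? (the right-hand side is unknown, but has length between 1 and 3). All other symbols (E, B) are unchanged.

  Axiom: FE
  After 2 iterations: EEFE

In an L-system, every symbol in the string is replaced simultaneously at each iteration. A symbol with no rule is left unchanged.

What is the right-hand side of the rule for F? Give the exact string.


Trying F → EF:
  Step 0: FE
  Step 1: EFE
  Step 2: EEFE
Matches the given result.

Answer: EF


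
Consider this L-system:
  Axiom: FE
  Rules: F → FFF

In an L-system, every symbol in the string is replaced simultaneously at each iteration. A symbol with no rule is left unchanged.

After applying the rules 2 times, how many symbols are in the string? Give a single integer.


Answer: 10

Derivation:
Step 0: length = 2
Step 1: length = 4
Step 2: length = 10


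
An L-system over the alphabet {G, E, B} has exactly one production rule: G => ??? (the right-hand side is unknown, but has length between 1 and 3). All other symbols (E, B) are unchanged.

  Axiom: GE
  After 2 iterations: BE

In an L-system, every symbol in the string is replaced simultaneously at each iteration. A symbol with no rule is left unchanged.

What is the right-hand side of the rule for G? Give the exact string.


Trying G => B:
  Step 0: GE
  Step 1: BE
  Step 2: BE
Matches the given result.

Answer: B


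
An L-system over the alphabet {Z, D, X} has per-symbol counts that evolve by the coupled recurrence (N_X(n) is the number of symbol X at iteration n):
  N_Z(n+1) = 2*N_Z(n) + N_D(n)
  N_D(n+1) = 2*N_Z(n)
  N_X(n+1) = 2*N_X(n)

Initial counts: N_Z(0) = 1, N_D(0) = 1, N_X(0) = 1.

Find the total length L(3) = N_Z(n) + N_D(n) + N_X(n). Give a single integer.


Answer: 46

Derivation:
Step 0: N_Z=1, N_D=1, N_X=1, L=3
Step 1: N_Z=3, N_D=2, N_X=2, L=7
Step 2: N_Z=8, N_D=6, N_X=4, L=18
Step 3: N_Z=22, N_D=16, N_X=8, L=46


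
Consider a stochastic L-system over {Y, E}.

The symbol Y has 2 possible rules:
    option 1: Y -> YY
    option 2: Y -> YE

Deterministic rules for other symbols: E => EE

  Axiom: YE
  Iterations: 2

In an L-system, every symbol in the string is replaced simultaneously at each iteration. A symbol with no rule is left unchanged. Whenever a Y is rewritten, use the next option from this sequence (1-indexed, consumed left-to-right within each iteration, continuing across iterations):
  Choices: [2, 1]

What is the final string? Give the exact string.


Step 0: YE
Step 1: YEEE  (used choices [2])
Step 2: YYEEEEEE  (used choices [1])

Answer: YYEEEEEE


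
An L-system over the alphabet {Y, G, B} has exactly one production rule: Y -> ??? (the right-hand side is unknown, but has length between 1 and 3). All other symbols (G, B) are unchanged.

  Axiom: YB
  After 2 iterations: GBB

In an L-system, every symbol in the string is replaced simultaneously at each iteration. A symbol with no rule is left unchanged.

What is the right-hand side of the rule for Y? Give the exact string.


Trying Y -> GB:
  Step 0: YB
  Step 1: GBB
  Step 2: GBB
Matches the given result.

Answer: GB


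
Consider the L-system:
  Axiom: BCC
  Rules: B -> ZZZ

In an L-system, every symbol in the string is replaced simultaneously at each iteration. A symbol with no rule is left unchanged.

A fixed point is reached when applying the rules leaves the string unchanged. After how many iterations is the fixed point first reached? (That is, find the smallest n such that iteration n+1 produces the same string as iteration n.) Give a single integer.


Step 0: BCC
Step 1: ZZZCC
Step 2: ZZZCC  (unchanged — fixed point at step 1)

Answer: 1


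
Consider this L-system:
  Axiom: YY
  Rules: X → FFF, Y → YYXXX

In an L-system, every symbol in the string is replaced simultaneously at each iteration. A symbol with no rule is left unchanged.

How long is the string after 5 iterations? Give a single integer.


Step 0: length = 2
Step 1: length = 10
Step 2: length = 38
Step 3: length = 94
Step 4: length = 206
Step 5: length = 430

Answer: 430


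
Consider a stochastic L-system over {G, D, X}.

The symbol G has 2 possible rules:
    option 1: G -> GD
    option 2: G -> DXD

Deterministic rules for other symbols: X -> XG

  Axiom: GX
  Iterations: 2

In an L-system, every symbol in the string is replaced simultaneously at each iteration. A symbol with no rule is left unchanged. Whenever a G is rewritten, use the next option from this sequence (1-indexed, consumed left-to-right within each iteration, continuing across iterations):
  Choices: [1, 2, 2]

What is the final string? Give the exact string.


Answer: DXDDXGDXD

Derivation:
Step 0: GX
Step 1: GDXG  (used choices [1])
Step 2: DXDDXGDXD  (used choices [2, 2])


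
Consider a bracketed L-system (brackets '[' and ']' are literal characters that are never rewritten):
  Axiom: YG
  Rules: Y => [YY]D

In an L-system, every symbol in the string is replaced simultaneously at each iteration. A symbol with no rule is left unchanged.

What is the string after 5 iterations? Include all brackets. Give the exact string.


Step 0: YG
Step 1: [YY]DG
Step 2: [[YY]D[YY]D]DG
Step 3: [[[YY]D[YY]D]D[[YY]D[YY]D]D]DG
Step 4: [[[[YY]D[YY]D]D[[YY]D[YY]D]D]D[[[YY]D[YY]D]D[[YY]D[YY]D]D]D]DG
Step 5: [[[[[YY]D[YY]D]D[[YY]D[YY]D]D]D[[[YY]D[YY]D]D[[YY]D[YY]D]D]D]D[[[[YY]D[YY]D]D[[YY]D[YY]D]D]D[[[YY]D[YY]D]D[[YY]D[YY]D]D]D]D]DG

Answer: [[[[[YY]D[YY]D]D[[YY]D[YY]D]D]D[[[YY]D[YY]D]D[[YY]D[YY]D]D]D]D[[[[YY]D[YY]D]D[[YY]D[YY]D]D]D[[[YY]D[YY]D]D[[YY]D[YY]D]D]D]D]DG


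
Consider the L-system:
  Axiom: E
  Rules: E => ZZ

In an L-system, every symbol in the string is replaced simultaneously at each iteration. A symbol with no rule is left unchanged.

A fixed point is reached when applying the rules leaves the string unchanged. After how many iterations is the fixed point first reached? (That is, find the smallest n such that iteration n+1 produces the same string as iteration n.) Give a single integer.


Step 0: E
Step 1: ZZ
Step 2: ZZ  (unchanged — fixed point at step 1)

Answer: 1


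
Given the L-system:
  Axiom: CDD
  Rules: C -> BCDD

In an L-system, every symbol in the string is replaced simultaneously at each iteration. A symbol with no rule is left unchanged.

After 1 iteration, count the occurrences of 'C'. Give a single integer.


Answer: 1

Derivation:
Step 0: CDD  (1 'C')
Step 1: BCDDDD  (1 'C')


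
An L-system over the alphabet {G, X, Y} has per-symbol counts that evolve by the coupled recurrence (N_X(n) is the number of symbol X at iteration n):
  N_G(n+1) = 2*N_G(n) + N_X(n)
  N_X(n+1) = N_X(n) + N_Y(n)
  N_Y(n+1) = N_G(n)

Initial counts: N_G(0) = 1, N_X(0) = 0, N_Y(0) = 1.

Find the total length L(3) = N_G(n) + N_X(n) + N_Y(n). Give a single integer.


Step 0: N_G=1, N_X=0, N_Y=1, L=2
Step 1: N_G=2, N_X=1, N_Y=1, L=4
Step 2: N_G=5, N_X=2, N_Y=2, L=9
Step 3: N_G=12, N_X=4, N_Y=5, L=21

Answer: 21


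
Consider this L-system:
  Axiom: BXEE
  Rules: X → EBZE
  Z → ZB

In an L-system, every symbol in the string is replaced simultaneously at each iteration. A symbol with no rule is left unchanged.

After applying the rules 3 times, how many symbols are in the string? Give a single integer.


Answer: 9

Derivation:
Step 0: length = 4
Step 1: length = 7
Step 2: length = 8
Step 3: length = 9


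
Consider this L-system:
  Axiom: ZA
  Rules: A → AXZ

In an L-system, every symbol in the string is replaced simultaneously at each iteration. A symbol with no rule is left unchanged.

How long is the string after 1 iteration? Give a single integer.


Step 0: length = 2
Step 1: length = 4

Answer: 4


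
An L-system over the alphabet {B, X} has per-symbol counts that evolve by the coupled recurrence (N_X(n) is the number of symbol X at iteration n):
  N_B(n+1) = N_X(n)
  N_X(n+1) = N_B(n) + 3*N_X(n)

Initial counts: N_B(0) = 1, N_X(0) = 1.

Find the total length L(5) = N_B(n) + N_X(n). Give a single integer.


Answer: 611

Derivation:
Step 0: N_B=1, N_X=1, L=2
Step 1: N_B=1, N_X=4, L=5
Step 2: N_B=4, N_X=13, L=17
Step 3: N_B=13, N_X=43, L=56
Step 4: N_B=43, N_X=142, L=185
Step 5: N_B=142, N_X=469, L=611


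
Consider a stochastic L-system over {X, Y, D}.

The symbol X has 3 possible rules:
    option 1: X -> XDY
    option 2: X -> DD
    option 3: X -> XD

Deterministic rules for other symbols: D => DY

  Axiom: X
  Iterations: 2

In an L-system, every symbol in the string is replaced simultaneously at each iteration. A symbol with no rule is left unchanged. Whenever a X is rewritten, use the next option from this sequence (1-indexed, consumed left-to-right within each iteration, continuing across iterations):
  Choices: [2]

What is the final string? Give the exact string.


Answer: DYDY

Derivation:
Step 0: X
Step 1: DD  (used choices [2])
Step 2: DYDY  (used choices [])


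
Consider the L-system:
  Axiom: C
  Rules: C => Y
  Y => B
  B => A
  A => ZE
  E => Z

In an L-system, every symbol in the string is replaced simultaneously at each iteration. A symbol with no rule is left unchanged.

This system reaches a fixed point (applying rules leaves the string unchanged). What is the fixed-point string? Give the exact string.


Step 0: C
Step 1: Y
Step 2: B
Step 3: A
Step 4: ZE
Step 5: ZZ
Step 6: ZZ  (unchanged — fixed point at step 5)

Answer: ZZ


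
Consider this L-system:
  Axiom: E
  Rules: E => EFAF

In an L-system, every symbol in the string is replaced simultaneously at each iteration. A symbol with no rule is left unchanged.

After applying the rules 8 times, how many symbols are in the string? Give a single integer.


Step 0: length = 1
Step 1: length = 4
Step 2: length = 7
Step 3: length = 10
Step 4: length = 13
Step 5: length = 16
Step 6: length = 19
Step 7: length = 22
Step 8: length = 25

Answer: 25


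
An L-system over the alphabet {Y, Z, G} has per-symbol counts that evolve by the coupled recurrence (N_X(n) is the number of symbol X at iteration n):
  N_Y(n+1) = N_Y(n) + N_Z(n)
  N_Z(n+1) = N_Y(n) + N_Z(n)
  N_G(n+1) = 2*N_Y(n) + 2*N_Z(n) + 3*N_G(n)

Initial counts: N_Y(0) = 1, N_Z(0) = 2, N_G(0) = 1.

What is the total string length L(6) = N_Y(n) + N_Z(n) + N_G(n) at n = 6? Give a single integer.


Answer: 4911

Derivation:
Step 0: N_Y=1, N_Z=2, N_G=1, L=4
Step 1: N_Y=3, N_Z=3, N_G=9, L=15
Step 2: N_Y=6, N_Z=6, N_G=39, L=51
Step 3: N_Y=12, N_Z=12, N_G=141, L=165
Step 4: N_Y=24, N_Z=24, N_G=471, L=519
Step 5: N_Y=48, N_Z=48, N_G=1509, L=1605
Step 6: N_Y=96, N_Z=96, N_G=4719, L=4911


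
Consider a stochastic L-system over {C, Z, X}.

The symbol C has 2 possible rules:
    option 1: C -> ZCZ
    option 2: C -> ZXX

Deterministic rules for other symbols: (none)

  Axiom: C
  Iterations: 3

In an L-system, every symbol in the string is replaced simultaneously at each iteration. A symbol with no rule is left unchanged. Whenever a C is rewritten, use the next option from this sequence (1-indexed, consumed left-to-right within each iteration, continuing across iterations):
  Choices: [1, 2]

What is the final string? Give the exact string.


Step 0: C
Step 1: ZCZ  (used choices [1])
Step 2: ZZXXZ  (used choices [2])
Step 3: ZZXXZ  (used choices [])

Answer: ZZXXZ


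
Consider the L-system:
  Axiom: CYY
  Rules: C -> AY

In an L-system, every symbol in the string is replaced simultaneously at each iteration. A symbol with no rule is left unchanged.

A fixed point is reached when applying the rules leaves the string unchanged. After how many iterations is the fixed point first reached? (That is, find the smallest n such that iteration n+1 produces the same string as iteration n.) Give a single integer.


Answer: 1

Derivation:
Step 0: CYY
Step 1: AYYY
Step 2: AYYY  (unchanged — fixed point at step 1)


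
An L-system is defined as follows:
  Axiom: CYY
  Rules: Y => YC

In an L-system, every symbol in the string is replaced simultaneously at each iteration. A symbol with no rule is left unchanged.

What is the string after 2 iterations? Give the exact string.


Step 0: CYY
Step 1: CYCYC
Step 2: CYCCYCC

Answer: CYCCYCC


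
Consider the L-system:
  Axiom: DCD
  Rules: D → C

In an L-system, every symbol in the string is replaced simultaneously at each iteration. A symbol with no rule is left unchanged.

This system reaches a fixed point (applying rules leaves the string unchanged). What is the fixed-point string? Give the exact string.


Step 0: DCD
Step 1: CCC
Step 2: CCC  (unchanged — fixed point at step 1)

Answer: CCC
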